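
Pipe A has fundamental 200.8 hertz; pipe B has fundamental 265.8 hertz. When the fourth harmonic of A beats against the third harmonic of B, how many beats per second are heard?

Fourth harmonic of the first: 4·200.8 = 803.2 Hz.
Third harmonic of the second: 3·265.8 = 797.4 Hz.
f_beat = |803.2 − 797.4| = 5.8 Hz.

5.8 Hz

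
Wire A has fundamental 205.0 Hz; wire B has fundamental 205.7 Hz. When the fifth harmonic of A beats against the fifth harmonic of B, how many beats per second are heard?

Fifth harmonic of the first: 5·205.0 = 1025.0 Hz.
Fifth harmonic of the second: 5·205.7 = 1028.5 Hz.
f_beat = |1025.0 − 1028.5| = 3.5 Hz.

3.5 Hz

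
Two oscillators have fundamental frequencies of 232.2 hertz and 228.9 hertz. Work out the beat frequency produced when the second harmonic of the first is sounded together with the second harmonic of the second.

Second harmonic of the first: 2·232.2 = 464.4 Hz.
Second harmonic of the second: 2·228.9 = 457.8 Hz.
f_beat = |464.4 − 457.8| = 6.6 Hz.

6.6 Hz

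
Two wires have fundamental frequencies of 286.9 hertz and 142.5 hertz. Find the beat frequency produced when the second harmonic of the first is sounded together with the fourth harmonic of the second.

Second harmonic of the first: 2·286.9 = 573.8 Hz.
Fourth harmonic of the second: 4·142.5 = 570.0 Hz.
f_beat = |573.8 − 570.0| = 3.8 Hz.

3.8 Hz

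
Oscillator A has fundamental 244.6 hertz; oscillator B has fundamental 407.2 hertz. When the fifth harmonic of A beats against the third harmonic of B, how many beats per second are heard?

1.4 Hz

Fifth harmonic of the first: 5·244.6 = 1223.0 Hz.
Third harmonic of the second: 3·407.2 = 1221.6 Hz.
f_beat = |1223.0 − 1221.6| = 1.4 Hz.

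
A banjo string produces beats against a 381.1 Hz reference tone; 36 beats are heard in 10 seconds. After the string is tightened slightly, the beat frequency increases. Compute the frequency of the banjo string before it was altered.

384.7 Hz

Beat frequency = 36/10 = 3.6 Hz.
|f − 381.1| = 3.6, so the banjo string was at either 377.5 Hz or 384.7 Hz.
Increasing tension raises a string's frequency; the adjustment raises the banjo string's frequency.
The beat rate rose, so the adjustment moved the banjo string further from 381.1 Hz — it was already above the reference.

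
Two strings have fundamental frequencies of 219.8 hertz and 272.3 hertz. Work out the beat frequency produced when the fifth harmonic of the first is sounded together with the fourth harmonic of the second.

9.8 Hz

Fifth harmonic of the first: 5·219.8 = 1099.0 Hz.
Fourth harmonic of the second: 4·272.3 = 1089.2 Hz.
f_beat = |1099.0 − 1089.2| = 9.8 Hz.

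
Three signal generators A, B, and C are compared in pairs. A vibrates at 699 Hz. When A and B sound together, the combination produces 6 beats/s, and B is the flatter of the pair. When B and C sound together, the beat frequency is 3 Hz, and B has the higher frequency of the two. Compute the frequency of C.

B is below A, so f_B = 699 − 6 = 693 Hz.
C is below B, so f_C = 693 − 3 = 690 Hz.

690 Hz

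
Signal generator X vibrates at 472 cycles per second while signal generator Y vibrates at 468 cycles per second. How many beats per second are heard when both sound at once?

The beat frequency equals the magnitude of the frequency difference.
|472 − 468| = 4 Hz.

4 Hz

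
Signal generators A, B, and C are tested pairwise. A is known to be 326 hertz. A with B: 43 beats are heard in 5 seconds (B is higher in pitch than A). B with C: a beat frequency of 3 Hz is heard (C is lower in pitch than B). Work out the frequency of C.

A–B: Beat frequency = 43/5 = 8.6 Hz.
B is above A, so f_B = 326 + 8.6 = 334.6 Hz.
C is below B, so f_C = 334.6 − 3 = 331.6 Hz.

331.6 Hz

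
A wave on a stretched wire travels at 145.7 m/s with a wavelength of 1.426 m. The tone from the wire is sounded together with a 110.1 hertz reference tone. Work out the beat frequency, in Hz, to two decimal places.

Source frequency f = v/λ = 145.7/1.426 = 102.1739 Hz.
f_beat = |102.1739 − 110.1| = 7.93 Hz.

7.93 Hz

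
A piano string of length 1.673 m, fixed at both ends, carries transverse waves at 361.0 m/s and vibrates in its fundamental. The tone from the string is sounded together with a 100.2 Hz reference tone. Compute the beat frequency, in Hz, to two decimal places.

7.69 Hz

For a string fixed at both ends, f_n = n·v/(2L) = 1·361.0/(2·1.673) = 107.8900 Hz.
f_beat = |107.8900 − 100.2| = 7.69 Hz.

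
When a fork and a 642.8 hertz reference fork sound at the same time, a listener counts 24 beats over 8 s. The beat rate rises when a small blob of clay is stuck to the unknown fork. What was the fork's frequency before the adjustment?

Beat frequency = 24/8 = 3 Hz.
|f − 642.8| = 3, so the fork was at either 639.8 Hz or 645.8 Hz.
Adding mass to a fork lowers its frequency; the adjustment lowers the fork's frequency.
The beat rate rose, so the adjustment moved the fork further from 642.8 Hz — it was already below the reference.

639.8 Hz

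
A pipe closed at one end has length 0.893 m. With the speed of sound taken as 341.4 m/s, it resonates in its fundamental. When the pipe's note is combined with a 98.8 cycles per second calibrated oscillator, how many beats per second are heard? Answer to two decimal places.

3.22 Hz

Closed pipe (odd harmonics): f_n = n·v/(4L) = 1·341.4/(4·0.893) = 95.5767 Hz.
f_beat = |95.5767 − 98.8| = 3.22 Hz.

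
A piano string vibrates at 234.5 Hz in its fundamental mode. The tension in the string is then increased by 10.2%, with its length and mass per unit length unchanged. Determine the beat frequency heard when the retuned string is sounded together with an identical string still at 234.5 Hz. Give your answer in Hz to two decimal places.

For a string, f ∝ √T, so the new frequency is 234.5·√1.102 = 246.1692 Hz.
f_beat = |246.1692 − 234.5| = 11.67 Hz.

11.67 Hz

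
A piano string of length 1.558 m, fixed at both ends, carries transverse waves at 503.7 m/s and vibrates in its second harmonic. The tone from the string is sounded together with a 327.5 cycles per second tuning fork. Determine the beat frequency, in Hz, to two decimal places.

4.20 Hz

For a string fixed at both ends, f_n = n·v/(2L) = 2·503.7/(2·1.558) = 323.2991 Hz.
f_beat = |323.2991 − 327.5| = 4.20 Hz.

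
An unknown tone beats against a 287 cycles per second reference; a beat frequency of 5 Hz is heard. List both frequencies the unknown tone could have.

|f − 287| = 5, so f = 287 ± 5.

282 Hz or 292 Hz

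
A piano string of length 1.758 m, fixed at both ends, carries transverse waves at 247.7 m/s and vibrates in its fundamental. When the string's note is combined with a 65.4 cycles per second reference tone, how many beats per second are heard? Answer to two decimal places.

For a string fixed at both ends, f_n = n·v/(2L) = 1·247.7/(2·1.758) = 70.4494 Hz.
f_beat = |70.4494 − 65.4| = 5.05 Hz.

5.05 Hz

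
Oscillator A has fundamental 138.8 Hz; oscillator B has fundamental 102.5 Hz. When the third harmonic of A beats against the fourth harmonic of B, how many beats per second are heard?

6.4 Hz

Third harmonic of the first: 3·138.8 = 416.4 Hz.
Fourth harmonic of the second: 4·102.5 = 410.0 Hz.
f_beat = |416.4 − 410.0| = 6.4 Hz.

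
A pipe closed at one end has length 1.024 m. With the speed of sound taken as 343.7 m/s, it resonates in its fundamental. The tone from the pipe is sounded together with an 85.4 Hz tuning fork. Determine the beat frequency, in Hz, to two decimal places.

1.49 Hz

Closed pipe (odd harmonics): f_n = n·v/(4L) = 1·343.7/(4·1.024) = 83.9111 Hz.
f_beat = |83.9111 − 85.4| = 1.49 Hz.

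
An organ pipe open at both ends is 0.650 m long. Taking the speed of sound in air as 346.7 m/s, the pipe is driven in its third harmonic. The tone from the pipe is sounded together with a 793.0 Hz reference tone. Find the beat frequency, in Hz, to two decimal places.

7.08 Hz

Open pipe: f_n = n·v/(2L) = 3·346.7/(2·0.650) = 800.0769 Hz.
f_beat = |800.0769 − 793.0| = 7.08 Hz.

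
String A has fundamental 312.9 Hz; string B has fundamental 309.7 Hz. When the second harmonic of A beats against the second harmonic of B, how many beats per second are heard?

Second harmonic of the first: 2·312.9 = 625.8 Hz.
Second harmonic of the second: 2·309.7 = 619.4 Hz.
f_beat = |625.8 − 619.4| = 6.4 Hz.

6.4 Hz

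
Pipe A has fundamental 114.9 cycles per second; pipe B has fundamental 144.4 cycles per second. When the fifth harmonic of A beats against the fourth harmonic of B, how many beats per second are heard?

Fifth harmonic of the first: 5·114.9 = 574.5 Hz.
Fourth harmonic of the second: 4·144.4 = 577.6 Hz.
f_beat = |574.5 − 577.6| = 3.1 Hz.

3.1 Hz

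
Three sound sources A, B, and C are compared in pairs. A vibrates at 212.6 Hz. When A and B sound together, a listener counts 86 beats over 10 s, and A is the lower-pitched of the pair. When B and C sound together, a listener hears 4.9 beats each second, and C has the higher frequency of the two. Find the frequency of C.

226.1 Hz

A–B: Beat frequency = 86/10 = 8.6 Hz.
B is above A, so f_B = 212.6 + 8.6 = 221.2 Hz.
C is above B, so f_C = 221.2 + 4.9 = 226.1 Hz.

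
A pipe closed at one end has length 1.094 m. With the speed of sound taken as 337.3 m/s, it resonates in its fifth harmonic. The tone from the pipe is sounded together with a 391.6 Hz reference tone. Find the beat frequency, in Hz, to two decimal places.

6.20 Hz

Closed pipe (odd harmonics): f_n = n·v/(4L) = 5·337.3/(4·1.094) = 385.3976 Hz.
f_beat = |385.3976 − 391.6| = 6.20 Hz.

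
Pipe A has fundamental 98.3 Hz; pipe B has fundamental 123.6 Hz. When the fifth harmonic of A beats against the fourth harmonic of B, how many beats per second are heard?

Fifth harmonic of the first: 5·98.3 = 491.5 Hz.
Fourth harmonic of the second: 4·123.6 = 494.4 Hz.
f_beat = |491.5 − 494.4| = 2.9 Hz.

2.9 Hz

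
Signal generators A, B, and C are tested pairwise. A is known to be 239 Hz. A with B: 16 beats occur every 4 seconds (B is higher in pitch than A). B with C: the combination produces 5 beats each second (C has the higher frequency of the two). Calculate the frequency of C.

A–B: Beat frequency = 16/4 = 4 Hz.
B is above A, so f_B = 239 + 4 = 243 Hz.
C is above B, so f_C = 243 + 5 = 248 Hz.

248 Hz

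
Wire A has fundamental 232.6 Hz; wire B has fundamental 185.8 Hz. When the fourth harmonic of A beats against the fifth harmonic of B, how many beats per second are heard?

1.4 Hz

Fourth harmonic of the first: 4·232.6 = 930.4 Hz.
Fifth harmonic of the second: 5·185.8 = 929.0 Hz.
f_beat = |930.4 − 929.0| = 1.4 Hz.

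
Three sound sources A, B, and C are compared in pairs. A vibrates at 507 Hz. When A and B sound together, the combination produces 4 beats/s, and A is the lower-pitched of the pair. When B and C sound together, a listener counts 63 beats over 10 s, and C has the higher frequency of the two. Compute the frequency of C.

B is above A, so f_B = 507 + 4 = 511 Hz.
B–C: Beat frequency = 63/10 = 6.3 Hz.
C is above B, so f_C = 511 + 6.3 = 517.3 Hz.

517.3 Hz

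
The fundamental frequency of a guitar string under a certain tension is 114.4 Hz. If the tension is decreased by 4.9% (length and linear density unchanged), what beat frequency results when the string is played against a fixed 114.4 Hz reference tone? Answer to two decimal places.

2.84 Hz

For a string, f ∝ √T, so the new frequency is 114.4·√0.951 = 111.5620 Hz.
f_beat = |111.5620 − 114.4| = 2.84 Hz.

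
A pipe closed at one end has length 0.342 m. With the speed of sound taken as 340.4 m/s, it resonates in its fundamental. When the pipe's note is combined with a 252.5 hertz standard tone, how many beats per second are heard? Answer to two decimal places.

3.67 Hz

Closed pipe (odd harmonics): f_n = n·v/(4L) = 1·340.4/(4·0.342) = 248.8304 Hz.
f_beat = |248.8304 − 252.5| = 3.67 Hz.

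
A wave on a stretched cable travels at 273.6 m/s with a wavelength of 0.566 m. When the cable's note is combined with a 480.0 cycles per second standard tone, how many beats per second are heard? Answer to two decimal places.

Source frequency f = v/λ = 273.6/0.566 = 483.3922 Hz.
f_beat = |483.3922 − 480.0| = 3.39 Hz.

3.39 Hz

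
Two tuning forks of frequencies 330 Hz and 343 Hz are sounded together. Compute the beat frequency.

Beats arise from superposition of two nearby frequencies; the beat rate is |f₁ − f₂|.
|330 − 343| = 13 Hz.

13 Hz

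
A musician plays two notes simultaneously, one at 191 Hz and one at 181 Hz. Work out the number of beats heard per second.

The beat frequency equals the magnitude of the frequency difference.
|191 − 181| = 10 Hz.

10 Hz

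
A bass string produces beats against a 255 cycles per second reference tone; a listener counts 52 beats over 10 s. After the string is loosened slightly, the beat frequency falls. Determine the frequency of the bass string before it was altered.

Beat frequency = 52/10 = 5.2 Hz.
|f − 255| = 5.2, so the bass string was at either 249.8 Hz or 260.2 Hz.
Reducing tension lowers a string's frequency; the adjustment lowers the bass string's frequency.
The beat rate fell, so the adjustment moved the bass string toward 255 Hz — it must have started above the reference.

260.2 Hz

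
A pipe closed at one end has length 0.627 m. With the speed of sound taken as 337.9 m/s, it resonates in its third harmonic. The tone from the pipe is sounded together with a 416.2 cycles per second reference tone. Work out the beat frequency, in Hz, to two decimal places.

12.01 Hz

Closed pipe (odd harmonics): f_n = n·v/(4L) = 3·337.9/(4·0.627) = 404.1866 Hz.
f_beat = |404.1866 − 416.2| = 12.01 Hz.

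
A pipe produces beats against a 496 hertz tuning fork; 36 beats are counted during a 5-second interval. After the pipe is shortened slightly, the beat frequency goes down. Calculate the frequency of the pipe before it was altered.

Beat frequency = 36/5 = 7.2 Hz.
|f − 496| = 7.2, so the pipe was at either 488.8 Hz or 503.2 Hz.
A shorter pipe has a higher fundamental; the adjustment raises the pipe's frequency.
The beat rate fell, so the adjustment moved the pipe toward 496 Hz — it must have started below the reference.

488.8 Hz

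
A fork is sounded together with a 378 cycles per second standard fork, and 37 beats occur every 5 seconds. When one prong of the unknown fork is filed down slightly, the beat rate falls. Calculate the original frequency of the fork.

370.6 Hz

Beat frequency = 37/5 = 7.4 Hz.
|f − 378| = 7.4, so the fork was at either 370.6 Hz or 385.4 Hz.
Filing a prong removes mass and raises the fork's frequency; the adjustment raises the fork's frequency.
The beat rate fell, so the adjustment moved the fork toward 378 Hz — it must have started below the reference.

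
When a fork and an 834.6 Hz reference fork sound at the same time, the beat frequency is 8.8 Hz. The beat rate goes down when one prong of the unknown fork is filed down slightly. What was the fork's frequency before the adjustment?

|f − 834.6| = 8.8, so the fork was at either 825.8 Hz or 843.4 Hz.
Filing a prong removes mass and raises the fork's frequency; the adjustment raises the fork's frequency.
The beat rate fell, so the adjustment moved the fork toward 834.6 Hz — it must have started below the reference.

825.8 Hz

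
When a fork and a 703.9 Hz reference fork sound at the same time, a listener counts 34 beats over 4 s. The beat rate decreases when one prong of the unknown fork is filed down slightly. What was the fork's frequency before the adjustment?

Beat frequency = 34/4 = 8.5 Hz.
|f − 703.9| = 8.5, so the fork was at either 695.4 Hz or 712.4 Hz.
Filing a prong removes mass and raises the fork's frequency; the adjustment raises the fork's frequency.
The beat rate fell, so the adjustment moved the fork toward 703.9 Hz — it must have started below the reference.

695.4 Hz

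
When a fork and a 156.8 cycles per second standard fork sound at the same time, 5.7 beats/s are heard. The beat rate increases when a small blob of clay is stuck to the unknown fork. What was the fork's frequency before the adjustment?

|f − 156.8| = 5.7, so the fork was at either 151.1 Hz or 162.5 Hz.
Adding mass to a fork lowers its frequency; the adjustment lowers the fork's frequency.
The beat rate rose, so the adjustment moved the fork further from 156.8 Hz — it was already below the reference.

151.1 Hz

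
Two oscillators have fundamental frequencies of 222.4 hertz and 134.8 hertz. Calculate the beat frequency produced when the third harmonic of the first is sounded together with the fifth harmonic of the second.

Third harmonic of the first: 3·222.4 = 667.2 Hz.
Fifth harmonic of the second: 5·134.8 = 674.0 Hz.
f_beat = |667.2 − 674.0| = 6.8 Hz.

6.8 Hz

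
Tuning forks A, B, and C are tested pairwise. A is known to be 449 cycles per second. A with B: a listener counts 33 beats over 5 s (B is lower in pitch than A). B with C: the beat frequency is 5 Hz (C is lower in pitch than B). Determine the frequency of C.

A–B: Beat frequency = 33/5 = 6.6 Hz.
B is below A, so f_B = 449 − 6.6 = 442.4 Hz.
C is below B, so f_C = 442.4 − 5 = 437.4 Hz.

437.4 Hz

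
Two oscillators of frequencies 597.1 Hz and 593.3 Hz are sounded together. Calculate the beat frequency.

3.8 Hz

Beats arise from superposition of two nearby frequencies; the beat rate is |f₁ − f₂|.
|597.1 − 593.3| = 3.8 Hz.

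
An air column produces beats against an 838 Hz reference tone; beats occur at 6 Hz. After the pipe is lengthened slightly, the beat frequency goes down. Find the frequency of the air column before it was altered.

844 Hz

|f − 838| = 6, so the air column was at either 832 Hz or 844 Hz.
A longer pipe has a lower fundamental; the adjustment lowers the air column's frequency.
The beat rate fell, so the adjustment moved the air column toward 838 Hz — it must have started above the reference.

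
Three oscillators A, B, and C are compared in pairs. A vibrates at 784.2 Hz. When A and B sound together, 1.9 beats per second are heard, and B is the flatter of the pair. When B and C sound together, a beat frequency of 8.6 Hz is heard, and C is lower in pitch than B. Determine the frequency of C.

B is below A, so f_B = 784.2 − 1.9 = 782.3 Hz.
C is below B, so f_C = 782.3 − 8.6 = 773.7 Hz.

773.7 Hz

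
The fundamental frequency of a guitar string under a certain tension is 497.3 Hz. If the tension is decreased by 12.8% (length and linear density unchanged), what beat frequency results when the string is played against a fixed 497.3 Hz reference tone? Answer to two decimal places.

For a string, f ∝ √T, so the new frequency is 497.3·√0.872 = 464.3834 Hz.
f_beat = |464.3834 − 497.3| = 32.92 Hz.

32.92 Hz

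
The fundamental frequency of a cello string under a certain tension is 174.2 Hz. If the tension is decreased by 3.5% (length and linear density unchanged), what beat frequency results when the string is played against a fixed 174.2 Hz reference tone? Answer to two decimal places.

3.08 Hz

For a string, f ∝ √T, so the new frequency is 174.2·√0.965 = 171.1243 Hz.
f_beat = |171.1243 − 174.2| = 3.08 Hz.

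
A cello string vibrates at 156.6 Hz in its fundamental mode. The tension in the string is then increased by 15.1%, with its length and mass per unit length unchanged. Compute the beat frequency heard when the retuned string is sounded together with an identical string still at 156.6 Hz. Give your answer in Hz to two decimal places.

For a string, f ∝ √T, so the new frequency is 156.6·√1.151 = 168.0078 Hz.
f_beat = |168.0078 − 156.6| = 11.41 Hz.

11.41 Hz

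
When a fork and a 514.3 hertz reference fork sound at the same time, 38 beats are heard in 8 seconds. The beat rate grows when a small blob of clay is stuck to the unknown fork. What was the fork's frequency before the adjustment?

509.55 Hz

Beat frequency = 38/8 = 4.75 Hz.
|f − 514.3| = 4.75, so the fork was at either 509.55 Hz or 519.05 Hz.
Adding mass to a fork lowers its frequency; the adjustment lowers the fork's frequency.
The beat rate rose, so the adjustment moved the fork further from 514.3 Hz — it was already below the reference.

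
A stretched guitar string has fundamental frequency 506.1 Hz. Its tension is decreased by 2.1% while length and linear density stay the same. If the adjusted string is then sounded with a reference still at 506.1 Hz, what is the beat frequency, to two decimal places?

For a string, f ∝ √T, so the new frequency is 506.1·√0.979 = 500.7578 Hz.
f_beat = |500.7578 − 506.1| = 5.34 Hz.

5.34 Hz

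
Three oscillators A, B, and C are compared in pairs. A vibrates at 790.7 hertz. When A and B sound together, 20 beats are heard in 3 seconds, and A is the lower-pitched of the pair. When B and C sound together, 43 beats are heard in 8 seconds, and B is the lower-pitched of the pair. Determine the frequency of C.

802.7417 Hz

A–B: Beat frequency = 20/3 = 6.6667 Hz.
B is above A, so f_B = 790.7 + 6.6667 = 797.3667 Hz.
B–C: Beat frequency = 43/8 = 5.375 Hz.
C is above B, so f_C = 797.3667 + 5.375 = 802.7417 Hz.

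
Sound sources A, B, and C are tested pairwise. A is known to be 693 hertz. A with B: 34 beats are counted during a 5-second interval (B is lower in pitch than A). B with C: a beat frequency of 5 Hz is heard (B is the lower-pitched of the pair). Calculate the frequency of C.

A–B: Beat frequency = 34/5 = 6.8 Hz.
B is below A, so f_B = 693 − 6.8 = 686.2 Hz.
C is above B, so f_C = 686.2 + 5 = 691.2 Hz.

691.2 Hz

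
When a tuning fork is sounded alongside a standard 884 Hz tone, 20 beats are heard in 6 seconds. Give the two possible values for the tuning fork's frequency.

880.6667 Hz or 887.3333 Hz

Beat frequency = 20/6 = 3.3333 Hz.
|f − 884| = 3.3333, so f = 884 ± 3.3333.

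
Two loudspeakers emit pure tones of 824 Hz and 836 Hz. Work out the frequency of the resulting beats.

12 Hz

Beats arise from superposition of two nearby frequencies; the beat rate is |f₁ − f₂|.
|824 − 836| = 12 Hz.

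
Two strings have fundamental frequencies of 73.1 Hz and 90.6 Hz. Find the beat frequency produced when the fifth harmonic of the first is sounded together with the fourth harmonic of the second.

Fifth harmonic of the first: 5·73.1 = 365.5 Hz.
Fourth harmonic of the second: 4·90.6 = 362.4 Hz.
f_beat = |365.5 − 362.4| = 3.1 Hz.

3.1 Hz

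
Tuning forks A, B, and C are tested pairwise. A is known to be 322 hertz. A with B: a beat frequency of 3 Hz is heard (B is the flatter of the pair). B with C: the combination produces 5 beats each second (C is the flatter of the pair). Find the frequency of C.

314 Hz

B is below A, so f_B = 322 − 3 = 319 Hz.
C is below B, so f_C = 319 − 5 = 314 Hz.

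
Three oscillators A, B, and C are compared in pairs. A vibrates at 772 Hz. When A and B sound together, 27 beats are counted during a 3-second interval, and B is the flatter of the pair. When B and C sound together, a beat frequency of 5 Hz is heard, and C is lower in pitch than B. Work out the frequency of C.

A–B: Beat frequency = 27/3 = 9 Hz.
B is below A, so f_B = 772 − 9 = 763 Hz.
C is below B, so f_C = 763 − 5 = 758 Hz.

758 Hz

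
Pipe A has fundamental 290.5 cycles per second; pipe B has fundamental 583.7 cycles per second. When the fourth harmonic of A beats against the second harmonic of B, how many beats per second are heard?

Fourth harmonic of the first: 4·290.5 = 1162.0 Hz.
Second harmonic of the second: 2·583.7 = 1167.4 Hz.
f_beat = |1162.0 − 1167.4| = 5.4 Hz.

5.4 Hz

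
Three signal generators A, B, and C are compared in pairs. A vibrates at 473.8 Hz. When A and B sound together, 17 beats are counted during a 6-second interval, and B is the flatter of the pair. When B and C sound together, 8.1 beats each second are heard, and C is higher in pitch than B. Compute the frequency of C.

479.0667 Hz

A–B: Beat frequency = 17/6 = 2.8333 Hz.
B is below A, so f_B = 473.8 − 2.8333 = 470.9667 Hz.
C is above B, so f_C = 470.9667 + 8.1 = 479.0667 Hz.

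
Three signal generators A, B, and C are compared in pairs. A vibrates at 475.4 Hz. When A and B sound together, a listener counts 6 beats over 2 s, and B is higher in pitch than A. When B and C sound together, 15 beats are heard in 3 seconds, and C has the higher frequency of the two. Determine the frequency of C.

A–B: Beat frequency = 6/2 = 3 Hz.
B is above A, so f_B = 475.4 + 3 = 478.4 Hz.
B–C: Beat frequency = 15/3 = 5 Hz.
C is above B, so f_C = 478.4 + 5 = 483.4 Hz.

483.4 Hz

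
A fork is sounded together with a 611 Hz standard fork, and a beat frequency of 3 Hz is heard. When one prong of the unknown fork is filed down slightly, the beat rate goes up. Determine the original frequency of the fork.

614 Hz

|f − 611| = 3, so the fork was at either 608 Hz or 614 Hz.
Filing a prong removes mass and raises the fork's frequency; the adjustment raises the fork's frequency.
The beat rate rose, so the adjustment moved the fork further from 611 Hz — it was already above the reference.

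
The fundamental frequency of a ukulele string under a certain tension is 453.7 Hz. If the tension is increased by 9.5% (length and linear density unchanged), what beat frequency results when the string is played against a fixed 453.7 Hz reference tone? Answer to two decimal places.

For a string, f ∝ √T, so the new frequency is 453.7·√1.095 = 474.7619 Hz.
f_beat = |474.7619 − 453.7| = 21.06 Hz.

21.06 Hz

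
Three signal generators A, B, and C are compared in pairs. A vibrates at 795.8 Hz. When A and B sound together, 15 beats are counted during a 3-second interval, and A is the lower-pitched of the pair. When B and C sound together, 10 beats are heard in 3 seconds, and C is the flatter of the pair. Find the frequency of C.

A–B: Beat frequency = 15/3 = 5 Hz.
B is above A, so f_B = 795.8 + 5 = 800.8 Hz.
B–C: Beat frequency = 10/3 = 3.3333 Hz.
C is below B, so f_C = 800.8 − 3.3333 = 797.4667 Hz.

797.4667 Hz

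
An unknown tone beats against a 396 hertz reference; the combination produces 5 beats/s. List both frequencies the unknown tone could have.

|f − 396| = 5, so f = 396 ± 5.

391 Hz or 401 Hz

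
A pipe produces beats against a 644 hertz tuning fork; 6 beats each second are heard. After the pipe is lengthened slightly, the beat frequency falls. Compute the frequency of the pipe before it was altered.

650 Hz

|f − 644| = 6, so the pipe was at either 638 Hz or 650 Hz.
A longer pipe has a lower fundamental; the adjustment lowers the pipe's frequency.
The beat rate fell, so the adjustment moved the pipe toward 644 Hz — it must have started above the reference.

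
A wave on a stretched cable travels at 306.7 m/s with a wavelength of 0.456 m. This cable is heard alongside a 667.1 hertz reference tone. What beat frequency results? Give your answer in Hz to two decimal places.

Source frequency f = v/λ = 306.7/0.456 = 672.5877 Hz.
f_beat = |672.5877 − 667.1| = 5.49 Hz.

5.49 Hz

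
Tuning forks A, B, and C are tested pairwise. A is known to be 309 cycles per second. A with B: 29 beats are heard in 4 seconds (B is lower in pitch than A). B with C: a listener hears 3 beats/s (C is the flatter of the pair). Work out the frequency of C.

298.75 Hz

A–B: Beat frequency = 29/4 = 7.25 Hz.
B is below A, so f_B = 309 − 7.25 = 301.75 Hz.
C is below B, so f_C = 301.75 − 3 = 298.75 Hz.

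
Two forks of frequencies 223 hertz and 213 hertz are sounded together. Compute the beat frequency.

10 Hz

Beats arise from superposition of two nearby frequencies; the beat rate is |f₁ − f₂|.
|223 − 213| = 10 Hz.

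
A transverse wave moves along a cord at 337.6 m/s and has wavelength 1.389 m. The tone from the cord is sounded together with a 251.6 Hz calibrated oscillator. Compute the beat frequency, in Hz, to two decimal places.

Source frequency f = v/λ = 337.6/1.389 = 243.0526 Hz.
f_beat = |243.0526 − 251.6| = 8.55 Hz.

8.55 Hz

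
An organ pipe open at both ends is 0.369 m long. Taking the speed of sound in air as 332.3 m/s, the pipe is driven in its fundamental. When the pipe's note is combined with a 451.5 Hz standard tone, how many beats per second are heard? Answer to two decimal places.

Open pipe: f_n = n·v/(2L) = 1·332.3/(2·0.369) = 450.2710 Hz.
f_beat = |450.2710 − 451.5| = 1.23 Hz.

1.23 Hz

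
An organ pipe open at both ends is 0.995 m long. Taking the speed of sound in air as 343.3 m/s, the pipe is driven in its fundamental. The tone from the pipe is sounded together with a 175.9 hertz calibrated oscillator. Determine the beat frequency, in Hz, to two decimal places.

3.39 Hz

Open pipe: f_n = n·v/(2L) = 1·343.3/(2·0.995) = 172.5126 Hz.
f_beat = |172.5126 − 175.9| = 3.39 Hz.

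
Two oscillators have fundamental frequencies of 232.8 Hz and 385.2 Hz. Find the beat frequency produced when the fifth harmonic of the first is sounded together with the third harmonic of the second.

8.4 Hz

Fifth harmonic of the first: 5·232.8 = 1164.0 Hz.
Third harmonic of the second: 3·385.2 = 1155.6 Hz.
f_beat = |1164.0 − 1155.6| = 8.4 Hz.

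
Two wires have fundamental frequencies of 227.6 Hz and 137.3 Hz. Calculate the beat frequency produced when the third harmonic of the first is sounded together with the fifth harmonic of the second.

3.7 Hz

Third harmonic of the first: 3·227.6 = 682.8 Hz.
Fifth harmonic of the second: 5·137.3 = 686.5 Hz.
f_beat = |682.8 − 686.5| = 3.7 Hz.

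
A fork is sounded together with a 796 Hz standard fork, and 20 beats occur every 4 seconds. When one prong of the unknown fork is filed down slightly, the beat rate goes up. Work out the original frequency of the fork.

Beat frequency = 20/4 = 5 Hz.
|f − 796| = 5, so the fork was at either 791 Hz or 801 Hz.
Filing a prong removes mass and raises the fork's frequency; the adjustment raises the fork's frequency.
The beat rate rose, so the adjustment moved the fork further from 796 Hz — it was already above the reference.

801 Hz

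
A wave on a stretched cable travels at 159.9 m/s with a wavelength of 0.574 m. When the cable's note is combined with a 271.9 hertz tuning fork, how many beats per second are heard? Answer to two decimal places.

Source frequency f = v/λ = 159.9/0.574 = 278.5714 Hz.
f_beat = |278.5714 − 271.9| = 6.67 Hz.

6.67 Hz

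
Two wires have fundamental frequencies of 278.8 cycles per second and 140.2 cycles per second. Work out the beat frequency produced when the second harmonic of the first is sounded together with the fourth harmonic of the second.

Second harmonic of the first: 2·278.8 = 557.6 Hz.
Fourth harmonic of the second: 4·140.2 = 560.8 Hz.
f_beat = |557.6 − 560.8| = 3.2 Hz.

3.2 Hz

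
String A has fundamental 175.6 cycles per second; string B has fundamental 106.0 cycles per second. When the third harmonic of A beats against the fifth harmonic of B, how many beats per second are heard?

Third harmonic of the first: 3·175.6 = 526.8 Hz.
Fifth harmonic of the second: 5·106.0 = 530.0 Hz.
f_beat = |526.8 − 530.0| = 3.2 Hz.

3.2 Hz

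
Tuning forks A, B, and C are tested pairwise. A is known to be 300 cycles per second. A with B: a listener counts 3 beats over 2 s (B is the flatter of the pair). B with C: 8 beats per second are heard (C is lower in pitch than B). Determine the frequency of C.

A–B: Beat frequency = 3/2 = 1.5 Hz.
B is below A, so f_B = 300 − 1.5 = 298.5 Hz.
C is below B, so f_C = 298.5 − 8 = 290.5 Hz.

290.5 Hz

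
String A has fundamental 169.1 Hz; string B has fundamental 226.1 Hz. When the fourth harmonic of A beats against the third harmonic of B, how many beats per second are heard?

1.9 Hz

Fourth harmonic of the first: 4·169.1 = 676.4 Hz.
Third harmonic of the second: 3·226.1 = 678.3 Hz.
f_beat = |676.4 − 678.3| = 1.9 Hz.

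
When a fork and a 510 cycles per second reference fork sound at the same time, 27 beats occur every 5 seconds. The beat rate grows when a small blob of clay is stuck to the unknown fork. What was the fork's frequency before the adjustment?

504.6 Hz

Beat frequency = 27/5 = 5.4 Hz.
|f − 510| = 5.4, so the fork was at either 504.6 Hz or 515.4 Hz.
Adding mass to a fork lowers its frequency; the adjustment lowers the fork's frequency.
The beat rate rose, so the adjustment moved the fork further from 510 Hz — it was already below the reference.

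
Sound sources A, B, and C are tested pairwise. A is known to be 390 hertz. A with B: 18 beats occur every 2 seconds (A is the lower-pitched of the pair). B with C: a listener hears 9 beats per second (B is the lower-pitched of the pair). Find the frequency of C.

A–B: Beat frequency = 18/2 = 9 Hz.
B is above A, so f_B = 390 + 9 = 399 Hz.
C is above B, so f_C = 399 + 9 = 408 Hz.

408 Hz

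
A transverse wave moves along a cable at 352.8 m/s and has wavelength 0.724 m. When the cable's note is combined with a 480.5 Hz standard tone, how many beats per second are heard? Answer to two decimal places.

Source frequency f = v/λ = 352.8/0.724 = 487.2928 Hz.
f_beat = |487.2928 − 480.5| = 6.79 Hz.

6.79 Hz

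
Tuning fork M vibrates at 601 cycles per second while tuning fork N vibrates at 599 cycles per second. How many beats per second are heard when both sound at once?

2 Hz

The beat frequency equals the magnitude of the frequency difference.
|601 − 599| = 2 Hz.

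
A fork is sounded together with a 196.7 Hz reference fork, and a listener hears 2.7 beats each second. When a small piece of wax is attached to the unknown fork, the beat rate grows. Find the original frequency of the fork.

194 Hz

|f − 196.7| = 2.7, so the fork was at either 194 Hz or 199.4 Hz.
Loading a fork with wax lowers its frequency; the adjustment lowers the fork's frequency.
The beat rate rose, so the adjustment moved the fork further from 196.7 Hz — it was already below the reference.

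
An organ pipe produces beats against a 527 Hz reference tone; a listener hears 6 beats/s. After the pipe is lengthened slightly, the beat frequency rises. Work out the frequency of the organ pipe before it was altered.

521 Hz

|f − 527| = 6, so the organ pipe was at either 521 Hz or 533 Hz.
A longer pipe has a lower fundamental; the adjustment lowers the organ pipe's frequency.
The beat rate rose, so the adjustment moved the organ pipe further from 527 Hz — it was already below the reference.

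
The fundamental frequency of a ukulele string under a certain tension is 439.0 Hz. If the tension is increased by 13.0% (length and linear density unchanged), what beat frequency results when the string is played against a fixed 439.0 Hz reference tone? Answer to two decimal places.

27.66 Hz

For a string, f ∝ √T, so the new frequency is 439.0·√1.130 = 466.6634 Hz.
f_beat = |466.6634 − 439.0| = 27.66 Hz.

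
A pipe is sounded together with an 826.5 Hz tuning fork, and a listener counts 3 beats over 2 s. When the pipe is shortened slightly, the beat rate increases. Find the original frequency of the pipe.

828 Hz

Beat frequency = 3/2 = 1.5 Hz.
|f − 826.5| = 1.5, so the pipe was at either 825 Hz or 828 Hz.
A shorter pipe has a higher fundamental; the adjustment raises the pipe's frequency.
The beat rate rose, so the adjustment moved the pipe further from 826.5 Hz — it was already above the reference.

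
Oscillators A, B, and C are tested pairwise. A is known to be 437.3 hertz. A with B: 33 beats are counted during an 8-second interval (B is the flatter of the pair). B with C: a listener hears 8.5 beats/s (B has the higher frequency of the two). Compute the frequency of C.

A–B: Beat frequency = 33/8 = 4.125 Hz.
B is below A, so f_B = 437.3 − 4.125 = 433.175 Hz.
C is below B, so f_C = 433.175 − 8.5 = 424.675 Hz.

424.675 Hz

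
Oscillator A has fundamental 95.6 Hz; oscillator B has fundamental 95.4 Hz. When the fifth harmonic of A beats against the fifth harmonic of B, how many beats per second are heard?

1.0 Hz

Fifth harmonic of the first: 5·95.6 = 478.0 Hz.
Fifth harmonic of the second: 5·95.4 = 477.0 Hz.
f_beat = |478.0 − 477.0| = 1.0 Hz.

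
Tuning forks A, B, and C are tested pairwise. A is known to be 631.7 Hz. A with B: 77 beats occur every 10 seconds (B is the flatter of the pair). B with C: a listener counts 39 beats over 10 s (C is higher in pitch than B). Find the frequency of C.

A–B: Beat frequency = 77/10 = 7.7 Hz.
B is below A, so f_B = 631.7 − 7.7 = 624 Hz.
B–C: Beat frequency = 39/10 = 3.9 Hz.
C is above B, so f_C = 624 + 3.9 = 627.9 Hz.

627.9 Hz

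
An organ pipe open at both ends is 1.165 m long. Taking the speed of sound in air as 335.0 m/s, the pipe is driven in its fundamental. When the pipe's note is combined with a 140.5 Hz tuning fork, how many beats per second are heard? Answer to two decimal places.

Open pipe: f_n = n·v/(2L) = 1·335.0/(2·1.165) = 143.7768 Hz.
f_beat = |143.7768 − 140.5| = 3.28 Hz.

3.28 Hz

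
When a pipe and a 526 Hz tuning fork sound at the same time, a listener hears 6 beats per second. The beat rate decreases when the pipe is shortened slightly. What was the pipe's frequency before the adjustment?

|f − 526| = 6, so the pipe was at either 520 Hz or 532 Hz.
A shorter pipe has a higher fundamental; the adjustment raises the pipe's frequency.
The beat rate fell, so the adjustment moved the pipe toward 526 Hz — it must have started below the reference.

520 Hz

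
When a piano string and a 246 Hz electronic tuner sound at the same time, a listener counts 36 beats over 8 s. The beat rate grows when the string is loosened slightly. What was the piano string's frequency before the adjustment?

Beat frequency = 36/8 = 4.5 Hz.
|f − 246| = 4.5, so the piano string was at either 241.5 Hz or 250.5 Hz.
Reducing tension lowers a string's frequency; the adjustment lowers the piano string's frequency.
The beat rate rose, so the adjustment moved the piano string further from 246 Hz — it was already below the reference.

241.5 Hz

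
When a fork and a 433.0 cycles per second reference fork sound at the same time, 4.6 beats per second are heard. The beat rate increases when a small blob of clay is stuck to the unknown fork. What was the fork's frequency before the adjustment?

428.4 Hz

|f − 433.0| = 4.6, so the fork was at either 428.4 Hz or 437.6 Hz.
Adding mass to a fork lowers its frequency; the adjustment lowers the fork's frequency.
The beat rate rose, so the adjustment moved the fork further from 433.0 Hz — it was already below the reference.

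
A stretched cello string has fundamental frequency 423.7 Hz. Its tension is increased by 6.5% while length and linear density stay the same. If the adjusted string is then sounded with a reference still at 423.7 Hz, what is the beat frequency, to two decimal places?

For a string, f ∝ √T, so the new frequency is 423.7·√1.065 = 437.2535 Hz.
f_beat = |437.2535 − 423.7| = 13.55 Hz.

13.55 Hz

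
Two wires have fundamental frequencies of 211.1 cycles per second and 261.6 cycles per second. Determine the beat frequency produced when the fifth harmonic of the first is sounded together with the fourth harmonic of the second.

9.1 Hz

Fifth harmonic of the first: 5·211.1 = 1055.5 Hz.
Fourth harmonic of the second: 4·261.6 = 1046.4 Hz.
f_beat = |1055.5 − 1046.4| = 9.1 Hz.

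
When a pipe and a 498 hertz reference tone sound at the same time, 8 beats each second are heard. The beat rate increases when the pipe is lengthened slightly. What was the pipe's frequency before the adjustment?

490 Hz

|f − 498| = 8, so the pipe was at either 490 Hz or 506 Hz.
A longer pipe has a lower fundamental; the adjustment lowers the pipe's frequency.
The beat rate rose, so the adjustment moved the pipe further from 498 Hz — it was already below the reference.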